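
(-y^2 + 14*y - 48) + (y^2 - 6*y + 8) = 8*y - 40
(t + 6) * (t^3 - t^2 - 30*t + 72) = t^4 + 5*t^3 - 36*t^2 - 108*t + 432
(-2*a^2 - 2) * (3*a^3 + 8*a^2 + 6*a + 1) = -6*a^5 - 16*a^4 - 18*a^3 - 18*a^2 - 12*a - 2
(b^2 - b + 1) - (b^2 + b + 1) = -2*b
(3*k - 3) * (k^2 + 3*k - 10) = 3*k^3 + 6*k^2 - 39*k + 30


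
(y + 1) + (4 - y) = 5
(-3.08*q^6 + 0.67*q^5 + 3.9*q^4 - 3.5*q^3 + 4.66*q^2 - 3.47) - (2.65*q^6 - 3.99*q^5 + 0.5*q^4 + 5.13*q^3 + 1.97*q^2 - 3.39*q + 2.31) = -5.73*q^6 + 4.66*q^5 + 3.4*q^4 - 8.63*q^3 + 2.69*q^2 + 3.39*q - 5.78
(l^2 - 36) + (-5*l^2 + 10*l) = -4*l^2 + 10*l - 36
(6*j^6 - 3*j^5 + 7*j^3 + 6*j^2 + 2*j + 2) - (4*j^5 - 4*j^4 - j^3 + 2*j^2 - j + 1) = 6*j^6 - 7*j^5 + 4*j^4 + 8*j^3 + 4*j^2 + 3*j + 1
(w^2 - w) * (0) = 0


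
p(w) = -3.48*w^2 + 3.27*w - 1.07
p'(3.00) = -17.61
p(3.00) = -22.58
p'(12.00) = -80.25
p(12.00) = -462.95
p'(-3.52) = 27.77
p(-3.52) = -55.70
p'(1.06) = -4.11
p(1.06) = -1.51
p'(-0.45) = 6.40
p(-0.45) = -3.25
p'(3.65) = -22.13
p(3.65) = -35.50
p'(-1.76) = 15.52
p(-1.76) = -17.60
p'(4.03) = -24.78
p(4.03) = -44.41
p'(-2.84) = 23.04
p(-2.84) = -38.43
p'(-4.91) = 37.44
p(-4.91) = -101.02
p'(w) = 3.27 - 6.96*w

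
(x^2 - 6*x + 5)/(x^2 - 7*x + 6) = (x - 5)/(x - 6)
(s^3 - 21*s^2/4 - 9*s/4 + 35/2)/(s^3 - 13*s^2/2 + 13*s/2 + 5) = (4*s + 7)/(2*(2*s + 1))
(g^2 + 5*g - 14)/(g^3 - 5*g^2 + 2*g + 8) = (g + 7)/(g^2 - 3*g - 4)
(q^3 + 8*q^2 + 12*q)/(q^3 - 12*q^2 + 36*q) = (q^2 + 8*q + 12)/(q^2 - 12*q + 36)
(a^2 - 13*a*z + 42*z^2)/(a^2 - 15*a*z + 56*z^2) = (-a + 6*z)/(-a + 8*z)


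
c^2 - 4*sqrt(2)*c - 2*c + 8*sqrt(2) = (c - 2)*(c - 4*sqrt(2))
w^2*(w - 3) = w^3 - 3*w^2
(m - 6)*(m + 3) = m^2 - 3*m - 18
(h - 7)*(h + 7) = h^2 - 49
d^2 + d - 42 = (d - 6)*(d + 7)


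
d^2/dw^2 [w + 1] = 0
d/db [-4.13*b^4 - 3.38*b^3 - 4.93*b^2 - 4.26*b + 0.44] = -16.52*b^3 - 10.14*b^2 - 9.86*b - 4.26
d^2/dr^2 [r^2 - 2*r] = 2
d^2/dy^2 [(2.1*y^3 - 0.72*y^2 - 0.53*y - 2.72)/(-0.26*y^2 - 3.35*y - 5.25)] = (2.22044604925031e-16*y^5 + 3.5527136788005e-15*y^4 - 42.584084*y^3 - 226.396068*y^2 - 337.41348*y + 74.67205)/(0.017576*y^6 + 0.67938*y^5 + 9.81825*y^4 + 65.031875*y^3 + 198.253125*y^2 + 277.003125*y + 144.703125)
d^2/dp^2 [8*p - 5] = 0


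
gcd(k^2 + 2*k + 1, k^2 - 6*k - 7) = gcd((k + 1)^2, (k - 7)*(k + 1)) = k + 1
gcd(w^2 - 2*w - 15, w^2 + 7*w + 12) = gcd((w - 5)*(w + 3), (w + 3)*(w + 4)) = w + 3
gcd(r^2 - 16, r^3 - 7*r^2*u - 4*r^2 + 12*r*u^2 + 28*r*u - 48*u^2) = r - 4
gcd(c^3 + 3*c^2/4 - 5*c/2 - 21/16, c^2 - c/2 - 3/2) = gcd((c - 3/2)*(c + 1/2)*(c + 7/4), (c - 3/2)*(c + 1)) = c - 3/2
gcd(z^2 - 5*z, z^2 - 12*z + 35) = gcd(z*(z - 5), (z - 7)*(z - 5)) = z - 5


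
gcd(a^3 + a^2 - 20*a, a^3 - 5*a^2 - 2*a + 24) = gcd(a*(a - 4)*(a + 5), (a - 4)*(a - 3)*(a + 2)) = a - 4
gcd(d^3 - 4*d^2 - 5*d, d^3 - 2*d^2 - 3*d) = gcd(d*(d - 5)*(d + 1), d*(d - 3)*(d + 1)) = d^2 + d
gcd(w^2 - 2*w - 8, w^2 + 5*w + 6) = w + 2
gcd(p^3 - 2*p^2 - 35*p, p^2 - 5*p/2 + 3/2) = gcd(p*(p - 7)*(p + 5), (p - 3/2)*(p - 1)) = 1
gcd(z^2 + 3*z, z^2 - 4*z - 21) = z + 3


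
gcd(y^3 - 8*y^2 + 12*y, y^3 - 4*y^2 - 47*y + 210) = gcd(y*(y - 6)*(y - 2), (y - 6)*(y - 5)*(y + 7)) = y - 6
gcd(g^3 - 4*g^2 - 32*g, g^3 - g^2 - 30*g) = g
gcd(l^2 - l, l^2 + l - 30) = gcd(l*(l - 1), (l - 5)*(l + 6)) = 1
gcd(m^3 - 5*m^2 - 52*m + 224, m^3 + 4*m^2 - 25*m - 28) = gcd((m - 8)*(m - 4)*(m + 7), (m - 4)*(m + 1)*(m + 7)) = m^2 + 3*m - 28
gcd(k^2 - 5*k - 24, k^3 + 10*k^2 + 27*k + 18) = k + 3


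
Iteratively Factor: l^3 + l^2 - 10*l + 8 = (l - 2)*(l^2 + 3*l - 4) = (l - 2)*(l + 4)*(l - 1)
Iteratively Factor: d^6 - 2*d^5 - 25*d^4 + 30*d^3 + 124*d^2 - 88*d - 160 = (d + 1)*(d^5 - 3*d^4 - 22*d^3 + 52*d^2 + 72*d - 160) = (d - 2)*(d + 1)*(d^4 - d^3 - 24*d^2 + 4*d + 80) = (d - 2)*(d + 1)*(d + 4)*(d^3 - 5*d^2 - 4*d + 20) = (d - 2)*(d + 1)*(d + 2)*(d + 4)*(d^2 - 7*d + 10) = (d - 2)^2*(d + 1)*(d + 2)*(d + 4)*(d - 5)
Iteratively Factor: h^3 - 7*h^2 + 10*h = (h)*(h^2 - 7*h + 10) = h*(h - 5)*(h - 2)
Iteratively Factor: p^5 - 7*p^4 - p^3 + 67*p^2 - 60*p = (p - 5)*(p^4 - 2*p^3 - 11*p^2 + 12*p) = (p - 5)*(p - 1)*(p^3 - p^2 - 12*p) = (p - 5)*(p - 4)*(p - 1)*(p^2 + 3*p) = (p - 5)*(p - 4)*(p - 1)*(p + 3)*(p)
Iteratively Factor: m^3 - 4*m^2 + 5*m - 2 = (m - 1)*(m^2 - 3*m + 2) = (m - 2)*(m - 1)*(m - 1)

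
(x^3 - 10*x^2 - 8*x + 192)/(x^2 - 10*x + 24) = (x^2 - 4*x - 32)/(x - 4)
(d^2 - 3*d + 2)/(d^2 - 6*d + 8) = (d - 1)/(d - 4)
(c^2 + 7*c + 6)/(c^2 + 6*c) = (c + 1)/c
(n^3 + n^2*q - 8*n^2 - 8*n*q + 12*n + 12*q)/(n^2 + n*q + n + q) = (n^2 - 8*n + 12)/(n + 1)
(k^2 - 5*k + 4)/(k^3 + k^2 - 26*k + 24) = 1/(k + 6)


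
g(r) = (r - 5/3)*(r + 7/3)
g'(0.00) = 0.67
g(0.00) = -3.89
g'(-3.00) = -5.33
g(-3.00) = 3.11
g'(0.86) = 2.39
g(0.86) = -2.58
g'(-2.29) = -3.91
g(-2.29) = -0.17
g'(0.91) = 2.49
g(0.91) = -2.45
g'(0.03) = 0.73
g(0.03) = -3.87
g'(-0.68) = -0.69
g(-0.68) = -3.88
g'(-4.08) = -7.49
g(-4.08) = 10.04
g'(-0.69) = -0.71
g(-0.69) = -3.87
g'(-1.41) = -2.15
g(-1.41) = -2.84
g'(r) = 2*r + 2/3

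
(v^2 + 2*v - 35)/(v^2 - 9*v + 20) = (v + 7)/(v - 4)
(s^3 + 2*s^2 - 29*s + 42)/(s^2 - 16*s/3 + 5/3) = 3*(s^3 + 2*s^2 - 29*s + 42)/(3*s^2 - 16*s + 5)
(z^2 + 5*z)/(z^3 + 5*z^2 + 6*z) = (z + 5)/(z^2 + 5*z + 6)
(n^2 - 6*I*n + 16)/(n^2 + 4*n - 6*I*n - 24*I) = (n^2 - 6*I*n + 16)/(n^2 + n*(4 - 6*I) - 24*I)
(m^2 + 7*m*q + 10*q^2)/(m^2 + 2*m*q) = (m + 5*q)/m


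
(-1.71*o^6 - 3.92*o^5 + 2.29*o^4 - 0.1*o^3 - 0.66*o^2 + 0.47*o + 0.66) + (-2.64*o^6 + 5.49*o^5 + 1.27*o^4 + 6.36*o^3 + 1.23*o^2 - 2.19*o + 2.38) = -4.35*o^6 + 1.57*o^5 + 3.56*o^4 + 6.26*o^3 + 0.57*o^2 - 1.72*o + 3.04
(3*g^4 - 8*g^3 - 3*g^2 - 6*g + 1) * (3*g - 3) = 9*g^5 - 33*g^4 + 15*g^3 - 9*g^2 + 21*g - 3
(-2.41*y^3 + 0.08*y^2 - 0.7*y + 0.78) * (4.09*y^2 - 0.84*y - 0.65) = -9.8569*y^5 + 2.3516*y^4 - 1.3637*y^3 + 3.7262*y^2 - 0.2002*y - 0.507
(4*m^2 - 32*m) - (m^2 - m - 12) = 3*m^2 - 31*m + 12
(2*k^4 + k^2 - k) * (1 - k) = -2*k^5 + 2*k^4 - k^3 + 2*k^2 - k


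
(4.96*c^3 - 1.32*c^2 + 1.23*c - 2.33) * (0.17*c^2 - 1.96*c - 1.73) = 0.8432*c^5 - 9.946*c^4 - 5.7845*c^3 - 0.5233*c^2 + 2.4389*c + 4.0309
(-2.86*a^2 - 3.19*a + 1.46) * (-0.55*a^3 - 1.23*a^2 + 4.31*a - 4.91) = 1.573*a^5 + 5.2723*a^4 - 9.2059*a^3 - 1.5021*a^2 + 21.9555*a - 7.1686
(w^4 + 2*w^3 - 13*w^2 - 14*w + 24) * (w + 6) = w^5 + 8*w^4 - w^3 - 92*w^2 - 60*w + 144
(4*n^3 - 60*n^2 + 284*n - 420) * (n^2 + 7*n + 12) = 4*n^5 - 32*n^4 - 88*n^3 + 848*n^2 + 468*n - 5040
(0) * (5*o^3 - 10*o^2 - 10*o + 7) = 0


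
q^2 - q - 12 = (q - 4)*(q + 3)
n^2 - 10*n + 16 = (n - 8)*(n - 2)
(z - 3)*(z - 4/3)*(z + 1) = z^3 - 10*z^2/3 - z/3 + 4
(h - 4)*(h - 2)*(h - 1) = h^3 - 7*h^2 + 14*h - 8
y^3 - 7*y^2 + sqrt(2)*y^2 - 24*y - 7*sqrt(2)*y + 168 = (y - 7)*(y - 3*sqrt(2))*(y + 4*sqrt(2))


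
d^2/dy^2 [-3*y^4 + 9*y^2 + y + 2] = 18 - 36*y^2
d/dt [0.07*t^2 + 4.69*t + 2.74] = 0.14*t + 4.69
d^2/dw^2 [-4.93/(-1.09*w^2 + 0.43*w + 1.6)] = (11.714666*w^2 - 4.621382*w - 4.93*(2.18*w - 0.43)*(4.36*w - 0.86) - 17.19584)/(-1.09*w^2 + 0.43*w + 1.6)^3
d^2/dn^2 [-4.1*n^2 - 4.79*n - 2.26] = -8.20000000000000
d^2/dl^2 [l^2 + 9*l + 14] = 2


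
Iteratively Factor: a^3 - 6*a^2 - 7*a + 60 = (a - 5)*(a^2 - a - 12) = (a - 5)*(a + 3)*(a - 4)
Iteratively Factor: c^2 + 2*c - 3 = (c + 3)*(c - 1)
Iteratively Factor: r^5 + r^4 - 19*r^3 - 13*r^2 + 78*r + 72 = (r + 4)*(r^4 - 3*r^3 - 7*r^2 + 15*r + 18) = (r - 3)*(r + 4)*(r^3 - 7*r - 6) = (r - 3)*(r + 2)*(r + 4)*(r^2 - 2*r - 3) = (r - 3)*(r + 1)*(r + 2)*(r + 4)*(r - 3)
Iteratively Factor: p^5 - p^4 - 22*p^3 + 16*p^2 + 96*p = (p - 4)*(p^4 + 3*p^3 - 10*p^2 - 24*p) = (p - 4)*(p + 4)*(p^3 - p^2 - 6*p) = p*(p - 4)*(p + 4)*(p^2 - p - 6) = p*(p - 4)*(p - 3)*(p + 4)*(p + 2)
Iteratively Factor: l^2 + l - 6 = (l - 2)*(l + 3)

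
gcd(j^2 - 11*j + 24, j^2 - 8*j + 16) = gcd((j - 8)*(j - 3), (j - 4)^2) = 1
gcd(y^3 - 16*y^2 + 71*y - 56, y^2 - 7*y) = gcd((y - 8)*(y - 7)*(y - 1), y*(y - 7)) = y - 7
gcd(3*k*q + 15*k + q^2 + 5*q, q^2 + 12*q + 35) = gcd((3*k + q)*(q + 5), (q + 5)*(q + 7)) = q + 5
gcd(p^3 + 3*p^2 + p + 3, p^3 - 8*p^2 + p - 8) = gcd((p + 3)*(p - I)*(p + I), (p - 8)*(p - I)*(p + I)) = p^2 + 1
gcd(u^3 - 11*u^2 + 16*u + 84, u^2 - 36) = u - 6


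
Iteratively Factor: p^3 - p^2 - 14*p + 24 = (p + 4)*(p^2 - 5*p + 6) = (p - 2)*(p + 4)*(p - 3)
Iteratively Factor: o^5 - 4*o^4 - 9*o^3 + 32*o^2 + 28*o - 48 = (o + 2)*(o^4 - 6*o^3 + 3*o^2 + 26*o - 24) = (o - 4)*(o + 2)*(o^3 - 2*o^2 - 5*o + 6) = (o - 4)*(o + 2)^2*(o^2 - 4*o + 3) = (o - 4)*(o - 1)*(o + 2)^2*(o - 3)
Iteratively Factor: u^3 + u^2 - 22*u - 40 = (u + 4)*(u^2 - 3*u - 10) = (u + 2)*(u + 4)*(u - 5)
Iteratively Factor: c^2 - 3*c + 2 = (c - 2)*(c - 1)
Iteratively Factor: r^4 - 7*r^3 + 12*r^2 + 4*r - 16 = (r - 4)*(r^3 - 3*r^2 + 4) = (r - 4)*(r - 2)*(r^2 - r - 2) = (r - 4)*(r - 2)^2*(r + 1)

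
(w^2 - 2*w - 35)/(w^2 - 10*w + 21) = (w + 5)/(w - 3)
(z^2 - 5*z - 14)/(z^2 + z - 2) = (z - 7)/(z - 1)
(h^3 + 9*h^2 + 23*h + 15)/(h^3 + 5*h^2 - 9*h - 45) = (h + 1)/(h - 3)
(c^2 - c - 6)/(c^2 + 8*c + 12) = (c - 3)/(c + 6)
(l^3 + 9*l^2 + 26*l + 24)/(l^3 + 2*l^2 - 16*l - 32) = (l + 3)/(l - 4)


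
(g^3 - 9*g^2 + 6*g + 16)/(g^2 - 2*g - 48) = (g^2 - g - 2)/(g + 6)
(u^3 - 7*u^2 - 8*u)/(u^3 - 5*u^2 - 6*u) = (u - 8)/(u - 6)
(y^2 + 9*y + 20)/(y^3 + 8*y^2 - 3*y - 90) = (y + 4)/(y^2 + 3*y - 18)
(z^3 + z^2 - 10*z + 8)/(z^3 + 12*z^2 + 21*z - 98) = (z^2 + 3*z - 4)/(z^2 + 14*z + 49)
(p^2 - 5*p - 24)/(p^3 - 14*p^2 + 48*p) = (p + 3)/(p*(p - 6))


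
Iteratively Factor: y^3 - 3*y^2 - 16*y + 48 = (y - 3)*(y^2 - 16) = (y - 4)*(y - 3)*(y + 4)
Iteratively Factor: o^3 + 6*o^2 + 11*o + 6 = (o + 2)*(o^2 + 4*o + 3) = (o + 2)*(o + 3)*(o + 1)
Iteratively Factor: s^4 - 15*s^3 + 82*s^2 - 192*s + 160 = (s - 2)*(s^3 - 13*s^2 + 56*s - 80) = (s - 4)*(s - 2)*(s^2 - 9*s + 20) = (s - 5)*(s - 4)*(s - 2)*(s - 4)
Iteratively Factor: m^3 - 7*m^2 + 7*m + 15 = (m + 1)*(m^2 - 8*m + 15) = (m - 5)*(m + 1)*(m - 3)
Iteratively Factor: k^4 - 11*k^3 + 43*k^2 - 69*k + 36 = (k - 3)*(k^3 - 8*k^2 + 19*k - 12) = (k - 3)^2*(k^2 - 5*k + 4) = (k - 3)^2*(k - 1)*(k - 4)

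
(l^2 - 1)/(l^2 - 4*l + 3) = (l + 1)/(l - 3)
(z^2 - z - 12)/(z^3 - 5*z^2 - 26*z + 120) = (z + 3)/(z^2 - z - 30)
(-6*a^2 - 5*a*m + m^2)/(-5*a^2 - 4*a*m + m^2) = (6*a - m)/(5*a - m)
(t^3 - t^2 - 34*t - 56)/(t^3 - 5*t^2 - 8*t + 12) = (t^2 - 3*t - 28)/(t^2 - 7*t + 6)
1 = 1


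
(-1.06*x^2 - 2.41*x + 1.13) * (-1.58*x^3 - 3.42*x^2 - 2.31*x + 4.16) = 1.6748*x^5 + 7.433*x^4 + 8.9054*x^3 - 2.7071*x^2 - 12.6359*x + 4.7008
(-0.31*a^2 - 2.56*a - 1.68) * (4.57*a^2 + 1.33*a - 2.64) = -1.4167*a^4 - 12.1115*a^3 - 10.264*a^2 + 4.524*a + 4.4352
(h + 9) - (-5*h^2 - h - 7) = 5*h^2 + 2*h + 16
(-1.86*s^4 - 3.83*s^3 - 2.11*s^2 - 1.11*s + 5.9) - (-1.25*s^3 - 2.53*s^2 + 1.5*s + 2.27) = -1.86*s^4 - 2.58*s^3 + 0.42*s^2 - 2.61*s + 3.63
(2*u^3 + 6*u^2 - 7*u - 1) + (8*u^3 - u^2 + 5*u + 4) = 10*u^3 + 5*u^2 - 2*u + 3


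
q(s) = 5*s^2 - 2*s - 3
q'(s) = 10*s - 2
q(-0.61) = 0.08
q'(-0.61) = -8.10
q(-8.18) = 347.92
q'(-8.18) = -83.80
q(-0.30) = -1.95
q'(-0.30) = -5.00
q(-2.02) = 21.44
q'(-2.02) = -22.20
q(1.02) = 0.16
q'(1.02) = 8.20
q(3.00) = 36.00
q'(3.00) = 28.00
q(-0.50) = -0.75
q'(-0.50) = -7.00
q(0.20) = -3.20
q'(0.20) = 0.00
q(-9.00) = 420.00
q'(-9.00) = -92.00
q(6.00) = 165.00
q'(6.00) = 58.00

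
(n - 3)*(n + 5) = n^2 + 2*n - 15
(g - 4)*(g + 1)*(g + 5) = g^3 + 2*g^2 - 19*g - 20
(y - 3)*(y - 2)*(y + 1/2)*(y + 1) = y^4 - 7*y^3/2 - y^2 + 13*y/2 + 3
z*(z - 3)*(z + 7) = z^3 + 4*z^2 - 21*z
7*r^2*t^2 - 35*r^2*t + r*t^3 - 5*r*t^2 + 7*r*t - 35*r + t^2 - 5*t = (7*r + t)*(t - 5)*(r*t + 1)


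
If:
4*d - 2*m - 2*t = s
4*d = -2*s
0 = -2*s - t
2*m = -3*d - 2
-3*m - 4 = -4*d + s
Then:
No Solution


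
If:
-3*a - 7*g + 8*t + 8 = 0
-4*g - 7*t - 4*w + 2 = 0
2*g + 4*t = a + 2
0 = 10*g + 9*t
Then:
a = -6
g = 18/11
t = -20/11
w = 45/22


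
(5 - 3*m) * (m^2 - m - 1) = -3*m^3 + 8*m^2 - 2*m - 5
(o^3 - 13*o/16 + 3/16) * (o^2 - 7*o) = o^5 - 7*o^4 - 13*o^3/16 + 47*o^2/8 - 21*o/16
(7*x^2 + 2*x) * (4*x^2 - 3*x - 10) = 28*x^4 - 13*x^3 - 76*x^2 - 20*x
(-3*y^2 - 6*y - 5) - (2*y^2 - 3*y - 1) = -5*y^2 - 3*y - 4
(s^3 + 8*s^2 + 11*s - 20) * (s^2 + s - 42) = s^5 + 9*s^4 - 23*s^3 - 345*s^2 - 482*s + 840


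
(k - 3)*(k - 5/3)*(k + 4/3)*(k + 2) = k^4 - 4*k^3/3 - 71*k^2/9 + 38*k/9 + 40/3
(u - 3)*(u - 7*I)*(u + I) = u^3 - 3*u^2 - 6*I*u^2 + 7*u + 18*I*u - 21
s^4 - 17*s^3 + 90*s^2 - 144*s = s*(s - 8)*(s - 6)*(s - 3)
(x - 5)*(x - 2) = x^2 - 7*x + 10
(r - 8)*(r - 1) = r^2 - 9*r + 8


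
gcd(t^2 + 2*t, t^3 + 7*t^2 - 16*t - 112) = 1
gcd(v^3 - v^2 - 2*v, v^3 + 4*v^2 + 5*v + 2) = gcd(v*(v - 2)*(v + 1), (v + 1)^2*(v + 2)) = v + 1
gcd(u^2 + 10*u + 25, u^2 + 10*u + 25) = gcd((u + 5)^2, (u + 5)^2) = u^2 + 10*u + 25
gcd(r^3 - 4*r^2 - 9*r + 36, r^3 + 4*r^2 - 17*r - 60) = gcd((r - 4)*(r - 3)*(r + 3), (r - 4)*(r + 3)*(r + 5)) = r^2 - r - 12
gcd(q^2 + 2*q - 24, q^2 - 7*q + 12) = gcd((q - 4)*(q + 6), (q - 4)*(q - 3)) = q - 4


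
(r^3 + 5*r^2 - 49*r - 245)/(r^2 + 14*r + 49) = (r^2 - 2*r - 35)/(r + 7)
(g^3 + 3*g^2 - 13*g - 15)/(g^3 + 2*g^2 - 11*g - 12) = (g + 5)/(g + 4)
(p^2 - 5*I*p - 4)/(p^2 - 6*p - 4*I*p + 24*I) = (p - I)/(p - 6)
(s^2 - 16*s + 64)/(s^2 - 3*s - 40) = (s - 8)/(s + 5)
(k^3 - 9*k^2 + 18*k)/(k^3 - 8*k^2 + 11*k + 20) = k*(k^2 - 9*k + 18)/(k^3 - 8*k^2 + 11*k + 20)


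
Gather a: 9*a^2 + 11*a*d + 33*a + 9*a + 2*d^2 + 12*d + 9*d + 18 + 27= 9*a^2 + a*(11*d + 42) + 2*d^2 + 21*d + 45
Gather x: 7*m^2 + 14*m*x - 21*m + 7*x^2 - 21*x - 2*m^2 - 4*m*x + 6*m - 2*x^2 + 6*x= 5*m^2 - 15*m + 5*x^2 + x*(10*m - 15)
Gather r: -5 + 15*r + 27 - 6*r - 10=9*r + 12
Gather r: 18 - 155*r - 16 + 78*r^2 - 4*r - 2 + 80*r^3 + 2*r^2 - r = 80*r^3 + 80*r^2 - 160*r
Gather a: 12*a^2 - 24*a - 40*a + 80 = 12*a^2 - 64*a + 80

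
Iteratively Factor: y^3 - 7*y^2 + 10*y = (y)*(y^2 - 7*y + 10) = y*(y - 2)*(y - 5)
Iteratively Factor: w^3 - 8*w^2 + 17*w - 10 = (w - 5)*(w^2 - 3*w + 2) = (w - 5)*(w - 2)*(w - 1)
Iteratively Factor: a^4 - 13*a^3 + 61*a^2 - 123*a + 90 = (a - 5)*(a^3 - 8*a^2 + 21*a - 18) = (a - 5)*(a - 3)*(a^2 - 5*a + 6) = (a - 5)*(a - 3)*(a - 2)*(a - 3)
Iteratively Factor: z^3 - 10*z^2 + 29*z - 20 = (z - 1)*(z^2 - 9*z + 20) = (z - 5)*(z - 1)*(z - 4)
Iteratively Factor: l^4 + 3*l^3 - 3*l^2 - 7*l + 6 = (l - 1)*(l^3 + 4*l^2 + l - 6) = (l - 1)*(l + 2)*(l^2 + 2*l - 3) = (l - 1)^2*(l + 2)*(l + 3)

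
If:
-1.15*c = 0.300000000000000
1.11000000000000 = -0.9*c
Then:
No Solution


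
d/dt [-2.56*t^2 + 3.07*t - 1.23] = 3.07 - 5.12*t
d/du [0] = 0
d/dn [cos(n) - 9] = -sin(n)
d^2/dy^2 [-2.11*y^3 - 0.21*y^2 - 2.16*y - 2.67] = -12.66*y - 0.42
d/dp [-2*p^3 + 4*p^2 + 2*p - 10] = -6*p^2 + 8*p + 2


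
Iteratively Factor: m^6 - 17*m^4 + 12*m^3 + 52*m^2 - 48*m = (m + 4)*(m^5 - 4*m^4 - m^3 + 16*m^2 - 12*m) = (m + 2)*(m + 4)*(m^4 - 6*m^3 + 11*m^2 - 6*m) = (m - 1)*(m + 2)*(m + 4)*(m^3 - 5*m^2 + 6*m) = (m - 2)*(m - 1)*(m + 2)*(m + 4)*(m^2 - 3*m) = m*(m - 2)*(m - 1)*(m + 2)*(m + 4)*(m - 3)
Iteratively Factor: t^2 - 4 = (t + 2)*(t - 2)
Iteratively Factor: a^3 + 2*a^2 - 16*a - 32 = (a - 4)*(a^2 + 6*a + 8) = (a - 4)*(a + 2)*(a + 4)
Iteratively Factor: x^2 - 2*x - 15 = (x + 3)*(x - 5)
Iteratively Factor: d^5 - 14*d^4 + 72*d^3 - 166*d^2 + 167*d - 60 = (d - 1)*(d^4 - 13*d^3 + 59*d^2 - 107*d + 60) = (d - 3)*(d - 1)*(d^3 - 10*d^2 + 29*d - 20) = (d - 4)*(d - 3)*(d - 1)*(d^2 - 6*d + 5) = (d - 4)*(d - 3)*(d - 1)^2*(d - 5)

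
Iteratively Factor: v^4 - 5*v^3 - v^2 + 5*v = (v - 1)*(v^3 - 4*v^2 - 5*v) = v*(v - 1)*(v^2 - 4*v - 5) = v*(v - 1)*(v + 1)*(v - 5)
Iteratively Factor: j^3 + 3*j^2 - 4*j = (j - 1)*(j^2 + 4*j) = j*(j - 1)*(j + 4)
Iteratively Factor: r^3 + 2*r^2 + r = (r + 1)*(r^2 + r) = (r + 1)^2*(r)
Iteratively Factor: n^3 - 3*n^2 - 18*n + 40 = (n - 5)*(n^2 + 2*n - 8) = (n - 5)*(n + 4)*(n - 2)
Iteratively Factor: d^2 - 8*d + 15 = (d - 3)*(d - 5)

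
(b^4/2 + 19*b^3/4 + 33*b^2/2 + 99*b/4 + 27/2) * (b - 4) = b^5/2 + 11*b^4/4 - 5*b^3/2 - 165*b^2/4 - 171*b/2 - 54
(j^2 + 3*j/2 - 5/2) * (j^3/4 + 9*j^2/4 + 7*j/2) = j^5/4 + 21*j^4/8 + 25*j^3/4 - 3*j^2/8 - 35*j/4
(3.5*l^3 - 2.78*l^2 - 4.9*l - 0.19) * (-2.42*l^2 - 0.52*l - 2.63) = -8.47*l^5 + 4.9076*l^4 + 4.0986*l^3 + 10.3192*l^2 + 12.9858*l + 0.4997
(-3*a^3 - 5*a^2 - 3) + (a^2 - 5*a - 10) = -3*a^3 - 4*a^2 - 5*a - 13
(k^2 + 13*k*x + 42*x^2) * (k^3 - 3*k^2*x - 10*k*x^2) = k^5 + 10*k^4*x - 7*k^3*x^2 - 256*k^2*x^3 - 420*k*x^4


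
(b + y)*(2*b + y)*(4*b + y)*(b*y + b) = 8*b^4*y + 8*b^4 + 14*b^3*y^2 + 14*b^3*y + 7*b^2*y^3 + 7*b^2*y^2 + b*y^4 + b*y^3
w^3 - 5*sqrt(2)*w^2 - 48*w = w*(w - 8*sqrt(2))*(w + 3*sqrt(2))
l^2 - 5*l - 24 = (l - 8)*(l + 3)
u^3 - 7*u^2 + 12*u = u*(u - 4)*(u - 3)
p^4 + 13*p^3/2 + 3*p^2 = p^2*(p + 1/2)*(p + 6)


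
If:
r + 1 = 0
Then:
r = -1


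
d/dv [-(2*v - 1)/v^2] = 2*(v - 1)/v^3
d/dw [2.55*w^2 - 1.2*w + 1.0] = 5.1*w - 1.2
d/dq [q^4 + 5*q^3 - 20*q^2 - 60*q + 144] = 4*q^3 + 15*q^2 - 40*q - 60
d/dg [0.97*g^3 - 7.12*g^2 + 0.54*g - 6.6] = 2.91*g^2 - 14.24*g + 0.54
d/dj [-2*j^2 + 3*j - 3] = 3 - 4*j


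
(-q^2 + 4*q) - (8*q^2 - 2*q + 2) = -9*q^2 + 6*q - 2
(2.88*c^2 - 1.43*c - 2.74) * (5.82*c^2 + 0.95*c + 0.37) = 16.7616*c^4 - 5.5866*c^3 - 16.2397*c^2 - 3.1321*c - 1.0138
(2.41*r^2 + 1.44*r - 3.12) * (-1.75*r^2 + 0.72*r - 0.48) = -4.2175*r^4 - 0.7848*r^3 + 5.34*r^2 - 2.9376*r + 1.4976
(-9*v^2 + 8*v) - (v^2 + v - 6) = -10*v^2 + 7*v + 6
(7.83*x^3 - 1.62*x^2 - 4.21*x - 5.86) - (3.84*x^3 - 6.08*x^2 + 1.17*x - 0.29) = 3.99*x^3 + 4.46*x^2 - 5.38*x - 5.57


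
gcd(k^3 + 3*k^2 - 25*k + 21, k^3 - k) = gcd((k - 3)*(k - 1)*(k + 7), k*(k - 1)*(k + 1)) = k - 1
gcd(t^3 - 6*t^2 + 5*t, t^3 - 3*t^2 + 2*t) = t^2 - t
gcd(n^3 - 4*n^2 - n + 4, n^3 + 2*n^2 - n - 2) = n^2 - 1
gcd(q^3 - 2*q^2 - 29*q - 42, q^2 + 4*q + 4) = q + 2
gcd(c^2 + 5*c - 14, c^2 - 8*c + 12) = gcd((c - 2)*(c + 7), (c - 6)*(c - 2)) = c - 2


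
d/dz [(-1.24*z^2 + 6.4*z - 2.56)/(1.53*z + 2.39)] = (-1.8972*z^2 - 5.9272*z + 19.2128)/(2.3409*z^2 + 7.3134*z + 5.7121)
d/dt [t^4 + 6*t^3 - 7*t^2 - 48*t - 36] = 4*t^3 + 18*t^2 - 14*t - 48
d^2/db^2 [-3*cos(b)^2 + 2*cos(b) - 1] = -2*cos(b) + 6*cos(2*b)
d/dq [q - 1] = 1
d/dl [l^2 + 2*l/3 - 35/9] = 2*l + 2/3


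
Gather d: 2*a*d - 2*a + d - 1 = -2*a + d*(2*a + 1) - 1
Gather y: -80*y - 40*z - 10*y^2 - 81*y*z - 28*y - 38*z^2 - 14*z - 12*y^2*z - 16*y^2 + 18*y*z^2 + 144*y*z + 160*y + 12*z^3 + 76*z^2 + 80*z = y^2*(-12*z - 26) + y*(18*z^2 + 63*z + 52) + 12*z^3 + 38*z^2 + 26*z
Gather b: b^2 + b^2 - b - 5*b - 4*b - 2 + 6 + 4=2*b^2 - 10*b + 8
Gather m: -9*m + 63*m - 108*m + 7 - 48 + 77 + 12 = 48 - 54*m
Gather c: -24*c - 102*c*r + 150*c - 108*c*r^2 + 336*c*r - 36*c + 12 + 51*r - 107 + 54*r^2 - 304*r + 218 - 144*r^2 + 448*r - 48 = c*(-108*r^2 + 234*r + 90) - 90*r^2 + 195*r + 75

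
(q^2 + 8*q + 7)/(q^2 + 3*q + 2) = (q + 7)/(q + 2)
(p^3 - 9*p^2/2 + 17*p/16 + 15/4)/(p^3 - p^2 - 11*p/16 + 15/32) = 2*(p - 4)/(2*p - 1)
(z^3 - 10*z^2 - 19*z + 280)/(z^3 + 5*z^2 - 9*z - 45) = (z^2 - 15*z + 56)/(z^2 - 9)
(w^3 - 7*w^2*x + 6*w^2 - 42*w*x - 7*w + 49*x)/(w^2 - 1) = (w^2 - 7*w*x + 7*w - 49*x)/(w + 1)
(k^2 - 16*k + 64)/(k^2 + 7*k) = (k^2 - 16*k + 64)/(k*(k + 7))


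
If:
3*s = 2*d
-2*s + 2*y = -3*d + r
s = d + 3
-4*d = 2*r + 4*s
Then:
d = -9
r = 30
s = -6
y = 45/2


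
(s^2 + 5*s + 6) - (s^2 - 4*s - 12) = 9*s + 18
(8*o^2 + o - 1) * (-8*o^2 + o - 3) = -64*o^4 - 15*o^2 - 4*o + 3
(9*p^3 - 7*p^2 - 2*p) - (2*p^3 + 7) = 7*p^3 - 7*p^2 - 2*p - 7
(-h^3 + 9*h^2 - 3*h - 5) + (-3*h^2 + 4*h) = -h^3 + 6*h^2 + h - 5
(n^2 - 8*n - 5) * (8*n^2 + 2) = 8*n^4 - 64*n^3 - 38*n^2 - 16*n - 10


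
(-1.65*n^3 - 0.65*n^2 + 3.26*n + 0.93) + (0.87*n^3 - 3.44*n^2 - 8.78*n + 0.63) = -0.78*n^3 - 4.09*n^2 - 5.52*n + 1.56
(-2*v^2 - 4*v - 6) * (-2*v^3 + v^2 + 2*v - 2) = 4*v^5 + 6*v^4 + 4*v^3 - 10*v^2 - 4*v + 12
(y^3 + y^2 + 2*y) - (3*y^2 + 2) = y^3 - 2*y^2 + 2*y - 2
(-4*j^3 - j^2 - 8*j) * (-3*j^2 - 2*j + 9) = 12*j^5 + 11*j^4 - 10*j^3 + 7*j^2 - 72*j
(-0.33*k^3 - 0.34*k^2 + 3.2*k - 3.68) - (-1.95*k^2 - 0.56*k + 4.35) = -0.33*k^3 + 1.61*k^2 + 3.76*k - 8.03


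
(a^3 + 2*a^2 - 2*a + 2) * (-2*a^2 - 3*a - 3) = -2*a^5 - 7*a^4 - 5*a^3 - 4*a^2 - 6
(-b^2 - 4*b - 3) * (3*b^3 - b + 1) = -3*b^5 - 12*b^4 - 8*b^3 + 3*b^2 - b - 3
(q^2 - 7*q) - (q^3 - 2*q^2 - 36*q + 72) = -q^3 + 3*q^2 + 29*q - 72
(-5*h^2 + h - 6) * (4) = -20*h^2 + 4*h - 24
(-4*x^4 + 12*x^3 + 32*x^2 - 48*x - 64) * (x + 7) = -4*x^5 - 16*x^4 + 116*x^3 + 176*x^2 - 400*x - 448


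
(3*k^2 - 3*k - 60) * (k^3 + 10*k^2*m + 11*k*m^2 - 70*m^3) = 3*k^5 + 30*k^4*m - 3*k^4 + 33*k^3*m^2 - 30*k^3*m - 60*k^3 - 210*k^2*m^3 - 33*k^2*m^2 - 600*k^2*m + 210*k*m^3 - 660*k*m^2 + 4200*m^3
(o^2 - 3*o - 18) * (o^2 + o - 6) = o^4 - 2*o^3 - 27*o^2 + 108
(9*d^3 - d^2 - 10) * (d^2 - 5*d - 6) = 9*d^5 - 46*d^4 - 49*d^3 - 4*d^2 + 50*d + 60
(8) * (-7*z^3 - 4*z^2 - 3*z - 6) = -56*z^3 - 32*z^2 - 24*z - 48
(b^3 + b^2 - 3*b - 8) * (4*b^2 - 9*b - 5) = 4*b^5 - 5*b^4 - 26*b^3 - 10*b^2 + 87*b + 40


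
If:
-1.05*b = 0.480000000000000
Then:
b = -0.46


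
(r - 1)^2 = r^2 - 2*r + 1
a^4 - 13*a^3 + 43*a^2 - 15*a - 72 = (a - 8)*(a - 3)^2*(a + 1)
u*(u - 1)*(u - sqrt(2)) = u^3 - sqrt(2)*u^2 - u^2 + sqrt(2)*u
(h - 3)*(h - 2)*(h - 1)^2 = h^4 - 7*h^3 + 17*h^2 - 17*h + 6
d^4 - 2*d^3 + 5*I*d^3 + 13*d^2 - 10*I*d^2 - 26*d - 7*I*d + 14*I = (d - 2)*(d - I)^2*(d + 7*I)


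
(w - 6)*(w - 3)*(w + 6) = w^3 - 3*w^2 - 36*w + 108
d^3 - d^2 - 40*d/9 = d*(d - 8/3)*(d + 5/3)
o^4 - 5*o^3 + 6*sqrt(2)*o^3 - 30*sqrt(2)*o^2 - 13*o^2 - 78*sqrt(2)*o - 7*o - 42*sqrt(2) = (o - 7)*(o + 1)^2*(o + 6*sqrt(2))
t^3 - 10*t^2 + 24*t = t*(t - 6)*(t - 4)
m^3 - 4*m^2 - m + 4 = (m - 4)*(m - 1)*(m + 1)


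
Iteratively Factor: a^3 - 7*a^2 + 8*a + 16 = (a - 4)*(a^2 - 3*a - 4) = (a - 4)*(a + 1)*(a - 4)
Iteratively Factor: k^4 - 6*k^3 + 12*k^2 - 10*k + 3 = (k - 1)*(k^3 - 5*k^2 + 7*k - 3) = (k - 1)^2*(k^2 - 4*k + 3) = (k - 1)^3*(k - 3)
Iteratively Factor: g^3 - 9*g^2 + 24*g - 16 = (g - 4)*(g^2 - 5*g + 4) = (g - 4)^2*(g - 1)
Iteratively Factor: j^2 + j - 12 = (j - 3)*(j + 4)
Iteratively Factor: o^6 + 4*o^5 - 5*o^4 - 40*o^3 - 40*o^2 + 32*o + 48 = (o - 1)*(o^5 + 5*o^4 - 40*o^2 - 80*o - 48) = (o - 1)*(o + 2)*(o^4 + 3*o^3 - 6*o^2 - 28*o - 24) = (o - 1)*(o + 2)^2*(o^3 + o^2 - 8*o - 12) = (o - 1)*(o + 2)^3*(o^2 - o - 6) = (o - 1)*(o + 2)^4*(o - 3)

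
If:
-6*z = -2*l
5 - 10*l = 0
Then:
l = 1/2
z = 1/6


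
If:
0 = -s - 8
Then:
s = -8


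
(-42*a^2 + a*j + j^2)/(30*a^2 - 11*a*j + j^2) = (-7*a - j)/(5*a - j)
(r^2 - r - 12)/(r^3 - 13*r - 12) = 1/(r + 1)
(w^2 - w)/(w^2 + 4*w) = (w - 1)/(w + 4)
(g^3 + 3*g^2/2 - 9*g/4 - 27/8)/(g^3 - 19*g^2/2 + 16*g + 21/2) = (8*g^3 + 12*g^2 - 18*g - 27)/(4*(2*g^3 - 19*g^2 + 32*g + 21))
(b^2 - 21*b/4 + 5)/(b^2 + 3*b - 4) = (b^2 - 21*b/4 + 5)/(b^2 + 3*b - 4)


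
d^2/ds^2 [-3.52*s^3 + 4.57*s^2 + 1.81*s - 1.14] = 9.14 - 21.12*s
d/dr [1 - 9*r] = -9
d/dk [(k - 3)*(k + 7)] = 2*k + 4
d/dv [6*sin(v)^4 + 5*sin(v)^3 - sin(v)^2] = (24*sin(v)^2 + 15*sin(v) - 2)*sin(v)*cos(v)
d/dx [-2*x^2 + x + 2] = 1 - 4*x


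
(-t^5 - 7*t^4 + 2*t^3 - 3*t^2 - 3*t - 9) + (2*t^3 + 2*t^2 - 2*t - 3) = -t^5 - 7*t^4 + 4*t^3 - t^2 - 5*t - 12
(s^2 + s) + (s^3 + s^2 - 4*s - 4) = s^3 + 2*s^2 - 3*s - 4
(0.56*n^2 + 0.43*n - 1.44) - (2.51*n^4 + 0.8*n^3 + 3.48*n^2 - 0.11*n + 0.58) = -2.51*n^4 - 0.8*n^3 - 2.92*n^2 + 0.54*n - 2.02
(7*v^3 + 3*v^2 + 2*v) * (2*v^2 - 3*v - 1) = 14*v^5 - 15*v^4 - 12*v^3 - 9*v^2 - 2*v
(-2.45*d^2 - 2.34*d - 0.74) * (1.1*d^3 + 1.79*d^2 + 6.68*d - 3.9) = -2.695*d^5 - 6.9595*d^4 - 21.3686*d^3 - 7.4008*d^2 + 4.1828*d + 2.886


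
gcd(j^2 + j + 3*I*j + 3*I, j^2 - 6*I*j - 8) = 1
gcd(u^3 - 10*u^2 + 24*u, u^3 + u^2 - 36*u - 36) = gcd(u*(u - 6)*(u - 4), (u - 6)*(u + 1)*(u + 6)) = u - 6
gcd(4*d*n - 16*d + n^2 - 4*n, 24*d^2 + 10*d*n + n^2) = 4*d + n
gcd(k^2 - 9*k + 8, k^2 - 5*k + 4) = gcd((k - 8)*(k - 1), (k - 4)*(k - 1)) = k - 1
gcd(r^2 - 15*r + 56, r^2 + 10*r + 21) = 1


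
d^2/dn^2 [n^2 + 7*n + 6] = 2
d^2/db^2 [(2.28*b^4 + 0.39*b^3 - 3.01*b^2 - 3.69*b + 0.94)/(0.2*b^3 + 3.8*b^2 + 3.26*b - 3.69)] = (1.4210854715202e-14*b^7 + 62.03968*b^6 + 177.1524*b^5 - 47.5816319999999*b^4 - 466.454424*b^3 + 143.59062*b^2 - 204.554766*b - 124.404646)/(0.008*b^9 + 0.456*b^8 + 9.0552*b^7 + 69.2948*b^6 + 130.77336*b^5 - 53.13144*b^4 - 231.454684*b^3 + 37.576008*b^2 + 133.165458*b - 50.243409)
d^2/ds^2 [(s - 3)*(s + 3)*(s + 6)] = 6*s + 12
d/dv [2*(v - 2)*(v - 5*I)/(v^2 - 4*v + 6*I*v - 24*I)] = (v^2*(-4 + 22*I) - 136*I*v - 120 + 176*I)/(v^4 + v^3*(-8 + 12*I) + v^2*(-20 - 96*I) + v*(288 + 192*I) - 576)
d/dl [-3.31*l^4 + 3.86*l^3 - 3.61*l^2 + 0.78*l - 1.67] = -13.24*l^3 + 11.58*l^2 - 7.22*l + 0.78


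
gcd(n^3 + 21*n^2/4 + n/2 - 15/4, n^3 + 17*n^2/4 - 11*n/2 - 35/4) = n^2 + 6*n + 5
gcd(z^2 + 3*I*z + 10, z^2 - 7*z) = 1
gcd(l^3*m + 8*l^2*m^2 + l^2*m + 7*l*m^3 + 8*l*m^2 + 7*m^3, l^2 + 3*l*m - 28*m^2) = l + 7*m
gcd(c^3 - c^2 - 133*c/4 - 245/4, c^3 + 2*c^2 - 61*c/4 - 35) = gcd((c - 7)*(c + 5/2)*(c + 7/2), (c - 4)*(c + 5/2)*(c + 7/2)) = c^2 + 6*c + 35/4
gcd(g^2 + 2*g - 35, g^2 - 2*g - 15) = g - 5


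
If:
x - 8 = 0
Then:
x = 8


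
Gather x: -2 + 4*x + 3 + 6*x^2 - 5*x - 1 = 6*x^2 - x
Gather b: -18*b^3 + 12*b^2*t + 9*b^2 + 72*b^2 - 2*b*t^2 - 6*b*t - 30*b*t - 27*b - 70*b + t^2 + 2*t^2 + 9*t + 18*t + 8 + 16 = -18*b^3 + b^2*(12*t + 81) + b*(-2*t^2 - 36*t - 97) + 3*t^2 + 27*t + 24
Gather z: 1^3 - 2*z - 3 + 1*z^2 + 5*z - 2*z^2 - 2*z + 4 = -z^2 + z + 2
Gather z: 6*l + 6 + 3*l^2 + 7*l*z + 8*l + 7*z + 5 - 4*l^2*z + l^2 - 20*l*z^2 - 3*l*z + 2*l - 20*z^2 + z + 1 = 4*l^2 + 16*l + z^2*(-20*l - 20) + z*(-4*l^2 + 4*l + 8) + 12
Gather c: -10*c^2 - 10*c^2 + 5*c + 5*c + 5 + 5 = -20*c^2 + 10*c + 10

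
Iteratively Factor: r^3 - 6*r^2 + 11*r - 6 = (r - 2)*(r^2 - 4*r + 3) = (r - 2)*(r - 1)*(r - 3)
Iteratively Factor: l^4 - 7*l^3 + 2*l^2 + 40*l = (l - 4)*(l^3 - 3*l^2 - 10*l) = l*(l - 4)*(l^2 - 3*l - 10) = l*(l - 4)*(l + 2)*(l - 5)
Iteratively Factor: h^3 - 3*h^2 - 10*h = (h + 2)*(h^2 - 5*h) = (h - 5)*(h + 2)*(h)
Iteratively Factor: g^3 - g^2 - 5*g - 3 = (g + 1)*(g^2 - 2*g - 3) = (g - 3)*(g + 1)*(g + 1)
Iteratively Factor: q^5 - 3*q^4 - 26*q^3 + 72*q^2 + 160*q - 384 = (q - 4)*(q^4 + q^3 - 22*q^2 - 16*q + 96) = (q - 4)*(q - 2)*(q^3 + 3*q^2 - 16*q - 48) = (q - 4)*(q - 2)*(q + 4)*(q^2 - q - 12) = (q - 4)*(q - 2)*(q + 3)*(q + 4)*(q - 4)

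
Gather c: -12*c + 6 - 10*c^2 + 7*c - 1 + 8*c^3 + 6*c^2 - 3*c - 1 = 8*c^3 - 4*c^2 - 8*c + 4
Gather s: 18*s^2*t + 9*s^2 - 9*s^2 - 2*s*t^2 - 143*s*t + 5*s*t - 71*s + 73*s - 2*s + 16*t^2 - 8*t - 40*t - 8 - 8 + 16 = 18*s^2*t + s*(-2*t^2 - 138*t) + 16*t^2 - 48*t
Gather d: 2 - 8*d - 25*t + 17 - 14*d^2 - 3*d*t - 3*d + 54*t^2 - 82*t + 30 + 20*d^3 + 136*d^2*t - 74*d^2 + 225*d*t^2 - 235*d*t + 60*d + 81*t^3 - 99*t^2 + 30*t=20*d^3 + d^2*(136*t - 88) + d*(225*t^2 - 238*t + 49) + 81*t^3 - 45*t^2 - 77*t + 49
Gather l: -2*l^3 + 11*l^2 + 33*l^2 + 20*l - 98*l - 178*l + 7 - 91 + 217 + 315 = -2*l^3 + 44*l^2 - 256*l + 448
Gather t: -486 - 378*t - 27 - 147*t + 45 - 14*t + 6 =-539*t - 462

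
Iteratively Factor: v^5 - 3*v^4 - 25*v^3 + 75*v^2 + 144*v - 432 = (v - 3)*(v^4 - 25*v^2 + 144) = (v - 3)^2*(v^3 + 3*v^2 - 16*v - 48) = (v - 3)^2*(v + 4)*(v^2 - v - 12) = (v - 4)*(v - 3)^2*(v + 4)*(v + 3)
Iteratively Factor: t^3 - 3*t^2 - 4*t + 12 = (t - 2)*(t^2 - t - 6) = (t - 3)*(t - 2)*(t + 2)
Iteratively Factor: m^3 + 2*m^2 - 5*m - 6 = (m - 2)*(m^2 + 4*m + 3) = (m - 2)*(m + 1)*(m + 3)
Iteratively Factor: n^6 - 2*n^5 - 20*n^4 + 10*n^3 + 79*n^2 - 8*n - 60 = (n - 5)*(n^5 + 3*n^4 - 5*n^3 - 15*n^2 + 4*n + 12) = (n - 5)*(n - 1)*(n^4 + 4*n^3 - n^2 - 16*n - 12) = (n - 5)*(n - 2)*(n - 1)*(n^3 + 6*n^2 + 11*n + 6) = (n - 5)*(n - 2)*(n - 1)*(n + 3)*(n^2 + 3*n + 2) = (n - 5)*(n - 2)*(n - 1)*(n + 2)*(n + 3)*(n + 1)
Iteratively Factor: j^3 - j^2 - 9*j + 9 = (j + 3)*(j^2 - 4*j + 3) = (j - 1)*(j + 3)*(j - 3)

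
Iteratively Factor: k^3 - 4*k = (k)*(k^2 - 4) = k*(k + 2)*(k - 2)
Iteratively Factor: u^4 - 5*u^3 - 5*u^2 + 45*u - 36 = (u + 3)*(u^3 - 8*u^2 + 19*u - 12) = (u - 4)*(u + 3)*(u^2 - 4*u + 3) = (u - 4)*(u - 1)*(u + 3)*(u - 3)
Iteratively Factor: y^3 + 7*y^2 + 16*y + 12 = (y + 3)*(y^2 + 4*y + 4) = (y + 2)*(y + 3)*(y + 2)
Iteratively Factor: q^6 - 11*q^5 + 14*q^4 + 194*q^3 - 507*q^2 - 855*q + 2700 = (q - 4)*(q^5 - 7*q^4 - 14*q^3 + 138*q^2 + 45*q - 675) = (q - 4)*(q + 3)*(q^4 - 10*q^3 + 16*q^2 + 90*q - 225) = (q - 5)*(q - 4)*(q + 3)*(q^3 - 5*q^2 - 9*q + 45) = (q - 5)*(q - 4)*(q - 3)*(q + 3)*(q^2 - 2*q - 15) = (q - 5)^2*(q - 4)*(q - 3)*(q + 3)*(q + 3)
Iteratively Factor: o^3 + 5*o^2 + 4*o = (o + 1)*(o^2 + 4*o) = (o + 1)*(o + 4)*(o)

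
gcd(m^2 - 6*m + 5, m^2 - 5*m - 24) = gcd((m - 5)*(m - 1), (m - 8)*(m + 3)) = 1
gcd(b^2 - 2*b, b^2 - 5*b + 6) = b - 2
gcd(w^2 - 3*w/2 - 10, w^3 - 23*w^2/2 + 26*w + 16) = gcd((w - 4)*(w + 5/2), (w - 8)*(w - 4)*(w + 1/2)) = w - 4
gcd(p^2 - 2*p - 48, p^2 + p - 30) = p + 6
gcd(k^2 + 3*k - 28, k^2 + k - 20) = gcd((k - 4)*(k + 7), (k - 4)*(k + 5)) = k - 4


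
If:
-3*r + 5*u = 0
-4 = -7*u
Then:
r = 20/21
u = 4/7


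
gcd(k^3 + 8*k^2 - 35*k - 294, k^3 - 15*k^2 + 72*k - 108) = k - 6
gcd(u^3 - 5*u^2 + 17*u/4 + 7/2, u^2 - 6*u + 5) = 1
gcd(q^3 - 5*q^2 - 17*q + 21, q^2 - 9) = q + 3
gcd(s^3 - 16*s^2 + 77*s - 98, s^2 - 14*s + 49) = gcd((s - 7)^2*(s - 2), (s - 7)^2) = s^2 - 14*s + 49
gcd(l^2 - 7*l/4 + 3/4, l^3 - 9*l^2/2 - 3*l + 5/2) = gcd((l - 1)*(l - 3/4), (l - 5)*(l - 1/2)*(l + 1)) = 1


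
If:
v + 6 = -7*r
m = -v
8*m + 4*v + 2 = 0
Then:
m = -1/2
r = -13/14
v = 1/2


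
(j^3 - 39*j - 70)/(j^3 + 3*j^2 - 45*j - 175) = (j + 2)/(j + 5)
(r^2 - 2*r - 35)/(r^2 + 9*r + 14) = (r^2 - 2*r - 35)/(r^2 + 9*r + 14)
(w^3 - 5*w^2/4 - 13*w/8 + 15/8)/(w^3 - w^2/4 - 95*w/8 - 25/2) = (2*w^2 - 5*w + 3)/(2*w^2 - 3*w - 20)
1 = 1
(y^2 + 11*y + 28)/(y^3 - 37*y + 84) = (y + 4)/(y^2 - 7*y + 12)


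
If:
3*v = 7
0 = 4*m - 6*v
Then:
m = 7/2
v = 7/3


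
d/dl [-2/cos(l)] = -2*sin(l)/cos(l)^2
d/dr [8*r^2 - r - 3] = 16*r - 1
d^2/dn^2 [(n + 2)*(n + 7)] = 2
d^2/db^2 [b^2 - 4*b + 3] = 2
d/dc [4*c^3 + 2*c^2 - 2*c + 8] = 12*c^2 + 4*c - 2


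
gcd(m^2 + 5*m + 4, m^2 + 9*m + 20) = m + 4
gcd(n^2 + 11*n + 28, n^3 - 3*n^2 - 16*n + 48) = n + 4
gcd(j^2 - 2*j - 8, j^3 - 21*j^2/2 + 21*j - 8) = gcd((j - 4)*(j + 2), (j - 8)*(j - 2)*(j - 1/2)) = 1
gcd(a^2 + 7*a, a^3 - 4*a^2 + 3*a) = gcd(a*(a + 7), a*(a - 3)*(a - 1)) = a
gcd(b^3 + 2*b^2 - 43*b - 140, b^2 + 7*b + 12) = b + 4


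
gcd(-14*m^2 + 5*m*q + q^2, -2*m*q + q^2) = -2*m + q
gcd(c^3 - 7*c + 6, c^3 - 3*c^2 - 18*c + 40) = c - 2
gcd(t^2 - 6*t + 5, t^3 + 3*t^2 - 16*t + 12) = t - 1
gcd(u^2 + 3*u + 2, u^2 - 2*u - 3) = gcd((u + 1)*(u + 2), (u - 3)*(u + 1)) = u + 1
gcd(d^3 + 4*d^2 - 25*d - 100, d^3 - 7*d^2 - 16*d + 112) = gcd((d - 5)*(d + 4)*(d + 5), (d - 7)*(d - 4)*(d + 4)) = d + 4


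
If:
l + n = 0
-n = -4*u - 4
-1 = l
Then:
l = -1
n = 1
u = -3/4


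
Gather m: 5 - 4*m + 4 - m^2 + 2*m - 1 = -m^2 - 2*m + 8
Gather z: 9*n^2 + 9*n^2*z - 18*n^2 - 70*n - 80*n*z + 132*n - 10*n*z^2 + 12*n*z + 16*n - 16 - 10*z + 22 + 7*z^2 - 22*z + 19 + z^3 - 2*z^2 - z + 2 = -9*n^2 + 78*n + z^3 + z^2*(5 - 10*n) + z*(9*n^2 - 68*n - 33) + 27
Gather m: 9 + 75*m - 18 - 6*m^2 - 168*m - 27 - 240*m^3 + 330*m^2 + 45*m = -240*m^3 + 324*m^2 - 48*m - 36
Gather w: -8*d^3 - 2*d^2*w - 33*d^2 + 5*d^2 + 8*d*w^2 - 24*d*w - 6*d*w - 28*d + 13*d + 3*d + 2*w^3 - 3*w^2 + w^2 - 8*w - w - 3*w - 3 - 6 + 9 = -8*d^3 - 28*d^2 - 12*d + 2*w^3 + w^2*(8*d - 2) + w*(-2*d^2 - 30*d - 12)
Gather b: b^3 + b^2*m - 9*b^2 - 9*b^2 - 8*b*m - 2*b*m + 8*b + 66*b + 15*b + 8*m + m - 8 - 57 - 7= b^3 + b^2*(m - 18) + b*(89 - 10*m) + 9*m - 72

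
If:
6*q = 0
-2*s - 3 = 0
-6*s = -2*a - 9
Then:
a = -9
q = 0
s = -3/2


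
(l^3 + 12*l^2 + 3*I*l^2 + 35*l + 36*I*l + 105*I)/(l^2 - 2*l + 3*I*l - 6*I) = (l^2 + 12*l + 35)/(l - 2)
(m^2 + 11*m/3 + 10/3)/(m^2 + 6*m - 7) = (3*m^2 + 11*m + 10)/(3*(m^2 + 6*m - 7))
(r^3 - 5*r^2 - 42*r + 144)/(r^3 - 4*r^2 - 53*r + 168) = (r + 6)/(r + 7)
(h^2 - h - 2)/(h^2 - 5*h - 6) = (h - 2)/(h - 6)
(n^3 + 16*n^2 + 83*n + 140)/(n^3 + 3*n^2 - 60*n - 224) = (n + 5)/(n - 8)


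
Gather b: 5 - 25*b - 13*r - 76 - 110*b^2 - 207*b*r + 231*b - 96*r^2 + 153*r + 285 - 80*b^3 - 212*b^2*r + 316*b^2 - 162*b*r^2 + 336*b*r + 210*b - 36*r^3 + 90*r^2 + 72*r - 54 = -80*b^3 + b^2*(206 - 212*r) + b*(-162*r^2 + 129*r + 416) - 36*r^3 - 6*r^2 + 212*r + 160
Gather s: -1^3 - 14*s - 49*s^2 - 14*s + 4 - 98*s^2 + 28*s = 3 - 147*s^2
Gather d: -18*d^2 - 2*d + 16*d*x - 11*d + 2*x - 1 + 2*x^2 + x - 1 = -18*d^2 + d*(16*x - 13) + 2*x^2 + 3*x - 2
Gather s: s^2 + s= s^2 + s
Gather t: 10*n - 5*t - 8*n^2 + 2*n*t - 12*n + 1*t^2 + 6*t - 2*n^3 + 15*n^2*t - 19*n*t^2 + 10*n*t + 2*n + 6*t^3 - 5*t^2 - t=-2*n^3 - 8*n^2 + 6*t^3 + t^2*(-19*n - 4) + t*(15*n^2 + 12*n)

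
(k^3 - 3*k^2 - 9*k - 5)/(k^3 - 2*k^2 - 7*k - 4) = (k - 5)/(k - 4)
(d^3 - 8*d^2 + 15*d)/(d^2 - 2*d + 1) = d*(d^2 - 8*d + 15)/(d^2 - 2*d + 1)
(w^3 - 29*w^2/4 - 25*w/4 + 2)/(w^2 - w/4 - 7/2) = (-4*w^3 + 29*w^2 + 25*w - 8)/(-4*w^2 + w + 14)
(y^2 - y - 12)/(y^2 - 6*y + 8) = (y + 3)/(y - 2)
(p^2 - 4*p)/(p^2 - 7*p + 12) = p/(p - 3)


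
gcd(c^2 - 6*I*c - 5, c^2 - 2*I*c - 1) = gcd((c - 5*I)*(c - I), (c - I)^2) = c - I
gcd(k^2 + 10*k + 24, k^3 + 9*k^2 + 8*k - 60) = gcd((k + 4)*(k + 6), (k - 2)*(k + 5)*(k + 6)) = k + 6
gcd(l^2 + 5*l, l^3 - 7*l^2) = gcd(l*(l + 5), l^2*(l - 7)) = l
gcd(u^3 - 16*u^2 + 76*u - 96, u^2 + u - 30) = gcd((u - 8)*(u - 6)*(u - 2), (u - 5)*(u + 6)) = 1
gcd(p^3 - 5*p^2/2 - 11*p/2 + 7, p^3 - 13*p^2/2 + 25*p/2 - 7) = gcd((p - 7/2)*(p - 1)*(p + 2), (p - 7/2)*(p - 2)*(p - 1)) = p^2 - 9*p/2 + 7/2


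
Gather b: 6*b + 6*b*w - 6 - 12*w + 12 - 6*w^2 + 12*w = b*(6*w + 6) - 6*w^2 + 6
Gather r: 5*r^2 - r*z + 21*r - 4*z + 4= 5*r^2 + r*(21 - z) - 4*z + 4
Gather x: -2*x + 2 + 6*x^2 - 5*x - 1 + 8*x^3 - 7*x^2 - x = 8*x^3 - x^2 - 8*x + 1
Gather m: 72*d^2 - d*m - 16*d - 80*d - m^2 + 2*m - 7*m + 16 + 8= 72*d^2 - 96*d - m^2 + m*(-d - 5) + 24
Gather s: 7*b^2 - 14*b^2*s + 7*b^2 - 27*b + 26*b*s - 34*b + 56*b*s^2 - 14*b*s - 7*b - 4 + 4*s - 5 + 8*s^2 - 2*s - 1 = 14*b^2 - 68*b + s^2*(56*b + 8) + s*(-14*b^2 + 12*b + 2) - 10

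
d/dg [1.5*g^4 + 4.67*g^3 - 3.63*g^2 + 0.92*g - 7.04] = 6.0*g^3 + 14.01*g^2 - 7.26*g + 0.92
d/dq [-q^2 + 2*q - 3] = 2 - 2*q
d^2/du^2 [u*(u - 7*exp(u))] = -7*u*exp(u) - 14*exp(u) + 2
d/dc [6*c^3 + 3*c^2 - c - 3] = 18*c^2 + 6*c - 1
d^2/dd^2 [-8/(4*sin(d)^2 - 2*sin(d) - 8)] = 4*(-16*sin(d)^4 + 6*sin(d)^3 - 9*sin(d)^2 - 8*sin(d) + 18)/(sin(d) + cos(2*d) + 3)^3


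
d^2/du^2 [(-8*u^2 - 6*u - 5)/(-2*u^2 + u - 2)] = 2*(40*u^3 - 36*u^2 - 102*u + 29)/(8*u^6 - 12*u^5 + 30*u^4 - 25*u^3 + 30*u^2 - 12*u + 8)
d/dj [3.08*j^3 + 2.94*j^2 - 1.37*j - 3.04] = 9.24*j^2 + 5.88*j - 1.37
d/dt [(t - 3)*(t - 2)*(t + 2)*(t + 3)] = 4*t^3 - 26*t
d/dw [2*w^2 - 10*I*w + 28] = 4*w - 10*I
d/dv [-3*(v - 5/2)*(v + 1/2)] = 6 - 6*v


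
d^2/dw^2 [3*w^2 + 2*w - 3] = 6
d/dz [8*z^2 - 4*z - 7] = 16*z - 4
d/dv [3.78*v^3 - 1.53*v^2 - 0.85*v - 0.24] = 11.34*v^2 - 3.06*v - 0.85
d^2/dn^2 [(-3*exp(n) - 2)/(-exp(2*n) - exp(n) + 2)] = (3*exp(4*n) + 5*exp(3*n) + 42*exp(2*n) + 24*exp(n) + 16)*exp(n)/(exp(6*n) + 3*exp(5*n) - 3*exp(4*n) - 11*exp(3*n) + 6*exp(2*n) + 12*exp(n) - 8)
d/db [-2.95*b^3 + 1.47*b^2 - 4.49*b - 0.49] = -8.85*b^2 + 2.94*b - 4.49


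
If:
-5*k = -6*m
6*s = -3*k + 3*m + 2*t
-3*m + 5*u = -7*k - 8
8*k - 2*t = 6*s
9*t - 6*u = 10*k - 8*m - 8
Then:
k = -2112/2543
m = -1760/2543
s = -1320/2543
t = -4488/2543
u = -2168/2543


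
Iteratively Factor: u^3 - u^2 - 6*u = (u - 3)*(u^2 + 2*u) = u*(u - 3)*(u + 2)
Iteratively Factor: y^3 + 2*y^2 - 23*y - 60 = (y + 4)*(y^2 - 2*y - 15) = (y - 5)*(y + 4)*(y + 3)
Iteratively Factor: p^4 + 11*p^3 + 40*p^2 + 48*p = (p + 4)*(p^3 + 7*p^2 + 12*p) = p*(p + 4)*(p^2 + 7*p + 12) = p*(p + 3)*(p + 4)*(p + 4)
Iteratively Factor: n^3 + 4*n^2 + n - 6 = (n + 3)*(n^2 + n - 2) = (n - 1)*(n + 3)*(n + 2)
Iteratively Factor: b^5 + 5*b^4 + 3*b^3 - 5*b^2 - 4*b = (b + 1)*(b^4 + 4*b^3 - b^2 - 4*b) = (b + 1)*(b + 4)*(b^3 - b) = (b - 1)*(b + 1)*(b + 4)*(b^2 + b) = (b - 1)*(b + 1)^2*(b + 4)*(b)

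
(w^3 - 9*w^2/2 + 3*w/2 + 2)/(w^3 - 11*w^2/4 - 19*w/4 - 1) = 2*(2*w^2 - w - 1)/(4*w^2 + 5*w + 1)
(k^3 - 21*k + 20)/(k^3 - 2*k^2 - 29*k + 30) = (k - 4)/(k - 6)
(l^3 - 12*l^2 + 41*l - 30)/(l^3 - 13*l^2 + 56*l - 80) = (l^2 - 7*l + 6)/(l^2 - 8*l + 16)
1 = 1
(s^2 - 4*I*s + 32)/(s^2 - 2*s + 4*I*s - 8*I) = (s - 8*I)/(s - 2)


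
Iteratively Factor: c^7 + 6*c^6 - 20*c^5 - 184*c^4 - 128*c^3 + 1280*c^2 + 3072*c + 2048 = (c + 4)*(c^6 + 2*c^5 - 28*c^4 - 72*c^3 + 160*c^2 + 640*c + 512) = (c - 4)*(c + 4)*(c^5 + 6*c^4 - 4*c^3 - 88*c^2 - 192*c - 128) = (c - 4)*(c + 2)*(c + 4)*(c^4 + 4*c^3 - 12*c^2 - 64*c - 64) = (c - 4)*(c + 2)^2*(c + 4)*(c^3 + 2*c^2 - 16*c - 32) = (c - 4)*(c + 2)^2*(c + 4)^2*(c^2 - 2*c - 8) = (c - 4)^2*(c + 2)^2*(c + 4)^2*(c + 2)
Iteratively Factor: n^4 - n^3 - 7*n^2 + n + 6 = (n - 1)*(n^3 - 7*n - 6) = (n - 3)*(n - 1)*(n^2 + 3*n + 2) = (n - 3)*(n - 1)*(n + 1)*(n + 2)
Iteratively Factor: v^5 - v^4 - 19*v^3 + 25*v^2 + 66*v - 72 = (v - 3)*(v^4 + 2*v^3 - 13*v^2 - 14*v + 24) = (v - 3)*(v + 2)*(v^3 - 13*v + 12) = (v - 3)^2*(v + 2)*(v^2 + 3*v - 4) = (v - 3)^2*(v + 2)*(v + 4)*(v - 1)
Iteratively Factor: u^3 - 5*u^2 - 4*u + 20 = (u - 2)*(u^2 - 3*u - 10) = (u - 5)*(u - 2)*(u + 2)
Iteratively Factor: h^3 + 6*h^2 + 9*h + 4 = (h + 1)*(h^2 + 5*h + 4) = (h + 1)^2*(h + 4)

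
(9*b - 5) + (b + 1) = 10*b - 4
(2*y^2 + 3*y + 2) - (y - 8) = 2*y^2 + 2*y + 10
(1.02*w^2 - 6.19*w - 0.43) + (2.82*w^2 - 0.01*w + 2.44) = 3.84*w^2 - 6.2*w + 2.01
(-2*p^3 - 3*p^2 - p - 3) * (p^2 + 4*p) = -2*p^5 - 11*p^4 - 13*p^3 - 7*p^2 - 12*p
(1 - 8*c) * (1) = 1 - 8*c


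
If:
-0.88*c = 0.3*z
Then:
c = -0.340909090909091*z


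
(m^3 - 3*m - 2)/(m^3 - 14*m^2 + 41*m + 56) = (m^2 - m - 2)/(m^2 - 15*m + 56)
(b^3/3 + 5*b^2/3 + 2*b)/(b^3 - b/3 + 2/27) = 9*b*(b^2 + 5*b + 6)/(27*b^3 - 9*b + 2)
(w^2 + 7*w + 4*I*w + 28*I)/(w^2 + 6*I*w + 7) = (w^2 + w*(7 + 4*I) + 28*I)/(w^2 + 6*I*w + 7)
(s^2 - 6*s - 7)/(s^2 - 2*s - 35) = (s + 1)/(s + 5)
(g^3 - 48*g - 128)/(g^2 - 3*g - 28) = (g^2 - 4*g - 32)/(g - 7)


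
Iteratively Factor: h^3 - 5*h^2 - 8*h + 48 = (h - 4)*(h^2 - h - 12) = (h - 4)^2*(h + 3)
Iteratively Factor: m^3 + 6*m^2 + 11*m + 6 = (m + 3)*(m^2 + 3*m + 2) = (m + 1)*(m + 3)*(m + 2)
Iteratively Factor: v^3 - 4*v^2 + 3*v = (v - 3)*(v^2 - v) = (v - 3)*(v - 1)*(v)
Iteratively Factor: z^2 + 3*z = (z + 3)*(z)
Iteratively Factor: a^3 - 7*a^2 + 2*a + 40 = (a - 5)*(a^2 - 2*a - 8) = (a - 5)*(a - 4)*(a + 2)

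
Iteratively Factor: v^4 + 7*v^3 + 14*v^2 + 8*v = (v)*(v^3 + 7*v^2 + 14*v + 8) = v*(v + 4)*(v^2 + 3*v + 2) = v*(v + 2)*(v + 4)*(v + 1)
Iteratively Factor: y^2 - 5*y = (y - 5)*(y)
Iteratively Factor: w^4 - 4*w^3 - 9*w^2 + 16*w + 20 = (w - 2)*(w^3 - 2*w^2 - 13*w - 10) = (w - 2)*(w + 1)*(w^2 - 3*w - 10) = (w - 5)*(w - 2)*(w + 1)*(w + 2)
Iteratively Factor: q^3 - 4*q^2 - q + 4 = (q - 1)*(q^2 - 3*q - 4) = (q - 1)*(q + 1)*(q - 4)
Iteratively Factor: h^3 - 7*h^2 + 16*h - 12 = (h - 2)*(h^2 - 5*h + 6) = (h - 3)*(h - 2)*(h - 2)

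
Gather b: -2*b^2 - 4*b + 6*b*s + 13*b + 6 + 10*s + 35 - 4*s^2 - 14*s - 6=-2*b^2 + b*(6*s + 9) - 4*s^2 - 4*s + 35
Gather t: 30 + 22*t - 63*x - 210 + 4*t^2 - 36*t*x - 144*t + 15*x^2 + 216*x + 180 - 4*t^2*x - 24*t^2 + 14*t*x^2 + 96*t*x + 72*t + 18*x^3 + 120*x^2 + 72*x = t^2*(-4*x - 20) + t*(14*x^2 + 60*x - 50) + 18*x^3 + 135*x^2 + 225*x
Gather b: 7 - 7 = 0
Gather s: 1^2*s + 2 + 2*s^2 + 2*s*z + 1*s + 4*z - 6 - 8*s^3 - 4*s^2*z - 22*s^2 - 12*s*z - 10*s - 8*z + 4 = -8*s^3 + s^2*(-4*z - 20) + s*(-10*z - 8) - 4*z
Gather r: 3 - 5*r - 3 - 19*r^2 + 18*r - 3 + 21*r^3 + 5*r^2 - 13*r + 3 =21*r^3 - 14*r^2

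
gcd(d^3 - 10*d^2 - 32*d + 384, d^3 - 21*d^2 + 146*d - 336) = d - 8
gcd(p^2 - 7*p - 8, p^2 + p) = p + 1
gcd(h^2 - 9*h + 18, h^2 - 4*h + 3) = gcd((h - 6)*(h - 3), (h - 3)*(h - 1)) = h - 3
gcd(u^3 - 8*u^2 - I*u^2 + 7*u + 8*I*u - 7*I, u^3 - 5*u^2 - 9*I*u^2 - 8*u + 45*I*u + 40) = u - I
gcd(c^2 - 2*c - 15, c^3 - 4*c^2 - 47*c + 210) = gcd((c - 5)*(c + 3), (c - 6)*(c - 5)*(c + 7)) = c - 5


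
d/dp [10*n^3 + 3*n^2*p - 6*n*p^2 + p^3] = 3*n^2 - 12*n*p + 3*p^2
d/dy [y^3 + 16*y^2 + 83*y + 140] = 3*y^2 + 32*y + 83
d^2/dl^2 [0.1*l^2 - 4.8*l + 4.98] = 0.200000000000000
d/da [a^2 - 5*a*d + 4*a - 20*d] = 2*a - 5*d + 4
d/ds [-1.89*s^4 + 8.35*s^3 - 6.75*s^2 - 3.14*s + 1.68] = -7.56*s^3 + 25.05*s^2 - 13.5*s - 3.14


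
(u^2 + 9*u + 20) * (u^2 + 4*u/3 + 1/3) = u^4 + 31*u^3/3 + 97*u^2/3 + 89*u/3 + 20/3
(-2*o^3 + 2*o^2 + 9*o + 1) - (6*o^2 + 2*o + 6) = -2*o^3 - 4*o^2 + 7*o - 5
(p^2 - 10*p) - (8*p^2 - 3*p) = -7*p^2 - 7*p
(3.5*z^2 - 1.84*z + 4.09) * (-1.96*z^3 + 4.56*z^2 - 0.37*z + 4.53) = -6.86*z^5 + 19.5664*z^4 - 17.7018*z^3 + 35.1862*z^2 - 9.8485*z + 18.5277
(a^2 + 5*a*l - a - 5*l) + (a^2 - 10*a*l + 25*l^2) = 2*a^2 - 5*a*l - a + 25*l^2 - 5*l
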